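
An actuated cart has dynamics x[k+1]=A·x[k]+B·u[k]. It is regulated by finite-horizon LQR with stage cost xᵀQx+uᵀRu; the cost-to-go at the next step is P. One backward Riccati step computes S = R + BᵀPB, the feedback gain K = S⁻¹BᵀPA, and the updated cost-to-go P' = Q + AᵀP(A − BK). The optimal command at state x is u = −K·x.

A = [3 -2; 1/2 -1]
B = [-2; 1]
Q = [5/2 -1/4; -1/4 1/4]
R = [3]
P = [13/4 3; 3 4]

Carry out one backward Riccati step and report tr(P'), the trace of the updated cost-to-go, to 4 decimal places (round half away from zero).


BᵀP = [-3.5000 -2.0000]
S = R + BᵀPB = [3] + [5.0000] = [8.0000]
BᵀPA = [-11.5000 9.0000]
K = S⁻¹·BᵀPA = [-1.4375 1.1250]
A−BK = [0.1250 0.2500; 1.9375 -2.1250]
AᵀP(A−BK) = [22.7188 -20.5625; -20.5625 18.8750]
P' = Q + AᵀP(A−BK) = [25.2188 -20.8125; -20.8125 19.1250]
tr(P') = 44.3438

44.3438


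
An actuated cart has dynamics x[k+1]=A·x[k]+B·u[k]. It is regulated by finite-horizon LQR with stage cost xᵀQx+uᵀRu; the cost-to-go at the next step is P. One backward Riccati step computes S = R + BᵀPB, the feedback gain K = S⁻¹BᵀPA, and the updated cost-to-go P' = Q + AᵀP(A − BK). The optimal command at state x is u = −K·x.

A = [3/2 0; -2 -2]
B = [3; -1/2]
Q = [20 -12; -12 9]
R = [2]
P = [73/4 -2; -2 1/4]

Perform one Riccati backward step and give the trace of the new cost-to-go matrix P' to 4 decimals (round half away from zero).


BᵀP = [55.7500 -6.1250]
S = R + BᵀPB = [2] + [170.3125] = [172.3125]
BᵀPA = [95.8750 12.2500]
K = S⁻¹·BᵀPA = [0.5564 0.0711]
A−BK = [-0.1692 -0.2133; -1.7218 -1.9645]
AᵀP(A−BK) = [0.7175 0.1841; 0.1841 0.1291]
P' = Q + AᵀP(A−BK) = [20.7175 -11.8159; -11.8159 9.1291]
tr(P') = 29.8466

29.8466


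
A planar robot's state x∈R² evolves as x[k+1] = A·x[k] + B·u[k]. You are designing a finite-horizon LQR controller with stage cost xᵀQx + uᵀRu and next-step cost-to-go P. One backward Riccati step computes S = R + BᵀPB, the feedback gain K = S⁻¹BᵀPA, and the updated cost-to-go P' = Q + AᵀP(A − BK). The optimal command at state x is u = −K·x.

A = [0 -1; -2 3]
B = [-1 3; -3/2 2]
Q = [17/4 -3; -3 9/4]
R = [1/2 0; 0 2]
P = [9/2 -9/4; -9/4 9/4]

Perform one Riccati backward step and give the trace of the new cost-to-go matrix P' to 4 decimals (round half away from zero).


BᵀP = [-1.1250 -1.1250; 9.0000 -2.2500]
S = R + BᵀPB = [1/2 0; 0 2] + [2.8125 -5.6250; -5.6250 22.5000] = [3.3125 -5.6250; -5.6250 24.5000]
BᵀPA = [2.2500 -2.2500; 4.5000 -15.7500]
K = S⁻¹·BᵀPA = [1.6245 -2.9025; 0.5566 -1.3092]
A−BK = [-0.0454 0.0252; -0.6766 1.2648]
AᵀP(A−BK) = [2.8400 -5.5778; -5.5778 11.0988]
P' = Q + AᵀP(A−BK) = [7.0900 -8.5778; -8.5778 13.3488]
tr(P') = 20.4388

20.4388


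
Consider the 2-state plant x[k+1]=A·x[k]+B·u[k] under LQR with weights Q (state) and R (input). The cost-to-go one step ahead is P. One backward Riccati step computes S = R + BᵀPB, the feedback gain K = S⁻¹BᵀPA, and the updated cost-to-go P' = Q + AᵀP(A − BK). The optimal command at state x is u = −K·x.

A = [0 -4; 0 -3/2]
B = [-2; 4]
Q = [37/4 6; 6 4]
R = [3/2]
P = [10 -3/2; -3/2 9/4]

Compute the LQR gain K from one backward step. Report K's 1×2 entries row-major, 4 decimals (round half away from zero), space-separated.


BᵀP = [-26.0000 12.0000]
S = R + BᵀPB = [3/2] + [100.0000] = [101.5000]
BᵀPA = [0.0000 86.0000]
K = S⁻¹·BᵀPA = [0.0000 0.8473]
A−BK = [0.0000 -2.3054; 0.0000 -4.8892]
AᵀP(A−BK) = [0.0000 0.0000; 0.0000 74.1955]
P' = Q + AᵀP(A−BK) = [9.2500 6.0000; 6.0000 78.1955]
tr(P') = 87.4455

0.0000 0.8473


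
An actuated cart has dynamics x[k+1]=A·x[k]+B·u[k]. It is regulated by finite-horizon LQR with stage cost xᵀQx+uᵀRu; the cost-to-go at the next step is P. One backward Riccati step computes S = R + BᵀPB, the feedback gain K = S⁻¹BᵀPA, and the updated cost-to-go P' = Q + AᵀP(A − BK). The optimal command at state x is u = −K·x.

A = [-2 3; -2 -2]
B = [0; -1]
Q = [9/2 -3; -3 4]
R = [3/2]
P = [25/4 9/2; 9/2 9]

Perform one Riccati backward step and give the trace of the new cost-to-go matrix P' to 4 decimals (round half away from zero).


72.3929

BᵀP = [-4.5000 -9.0000]
S = R + BᵀPB = [3/2] + [9.0000] = [10.5000]
BᵀPA = [27.0000 4.5000]
K = S⁻¹·BᵀPA = [2.5714 0.4286]
A−BK = [-2.0000 3.0000; 0.5714 -1.5714]
AᵀP(A−BK) = [27.5714 -22.0714; -22.0714 36.3214]
P' = Q + AᵀP(A−BK) = [32.0714 -25.0714; -25.0714 40.3214]
tr(P') = 72.3929


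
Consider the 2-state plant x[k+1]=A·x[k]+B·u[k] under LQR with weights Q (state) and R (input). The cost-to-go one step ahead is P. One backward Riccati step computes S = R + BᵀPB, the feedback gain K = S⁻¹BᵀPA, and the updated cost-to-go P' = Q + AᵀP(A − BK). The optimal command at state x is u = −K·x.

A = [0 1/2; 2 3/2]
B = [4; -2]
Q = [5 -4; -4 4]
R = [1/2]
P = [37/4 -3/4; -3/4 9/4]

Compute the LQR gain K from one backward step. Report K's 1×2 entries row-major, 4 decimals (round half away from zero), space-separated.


-0.0885 0.0472

BᵀP = [38.5000 -7.5000]
S = R + BᵀPB = [1/2] + [169.0000] = [169.5000]
BᵀPA = [-15.0000 8.0000]
K = S⁻¹·BᵀPA = [-0.0885 0.0472]
A−BK = [0.3540 0.3112; 1.8230 1.5944]
AᵀP(A−BK) = [7.6726 6.7080; 6.7080 5.8724]
P' = Q + AᵀP(A−BK) = [12.6726 2.7080; 2.7080 9.8724]
tr(P') = 22.5450


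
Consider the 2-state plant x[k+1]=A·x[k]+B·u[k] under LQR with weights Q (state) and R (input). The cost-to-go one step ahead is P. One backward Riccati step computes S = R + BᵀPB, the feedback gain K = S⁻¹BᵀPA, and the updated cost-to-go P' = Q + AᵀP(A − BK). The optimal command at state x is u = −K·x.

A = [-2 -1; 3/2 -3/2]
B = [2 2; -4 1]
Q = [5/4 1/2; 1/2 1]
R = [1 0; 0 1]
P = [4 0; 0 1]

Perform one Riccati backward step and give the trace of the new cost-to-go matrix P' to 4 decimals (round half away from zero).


3.2200

BᵀP = [8.0000 -4.0000; 8.0000 1.0000]
S = R + BᵀPB = [1 0; 0 1] + [32.0000 12.0000; 12.0000 17.0000] = [33.0000 12.0000; 12.0000 18.0000]
BᵀPA = [-22.0000 -2.0000; -14.5000 -9.5000]
K = S⁻¹·BᵀPA = [-0.4933 0.1733; -0.4767 -0.6433]
A−BK = [-0.0600 -0.0600; 0.0033 -0.1633]
AᵀP(A−BK) = [0.4850 0.2350; 0.2350 0.4850]
P' = Q + AᵀP(A−BK) = [1.7350 0.7350; 0.7350 1.4850]
tr(P') = 3.2200


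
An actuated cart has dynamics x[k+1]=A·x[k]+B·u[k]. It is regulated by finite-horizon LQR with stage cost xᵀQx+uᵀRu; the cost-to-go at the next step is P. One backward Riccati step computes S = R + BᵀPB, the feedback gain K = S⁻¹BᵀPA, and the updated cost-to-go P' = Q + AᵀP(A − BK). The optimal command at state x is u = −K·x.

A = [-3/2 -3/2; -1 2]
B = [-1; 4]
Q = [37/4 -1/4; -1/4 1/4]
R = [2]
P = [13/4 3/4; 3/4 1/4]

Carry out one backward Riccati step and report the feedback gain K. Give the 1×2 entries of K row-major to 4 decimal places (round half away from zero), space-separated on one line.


BᵀP = [-0.2500 0.2500]
S = R + BᵀPB = [2] + [1.2500] = [3.2500]
BᵀPA = [0.1250 0.8750]
K = S⁻¹·BᵀPA = [0.0385 0.2692]
A−BK = [-1.4615 -1.2308; -1.1538 0.9231]
AᵀP(A−BK) = [9.8077 5.6538; 5.6538 3.5769]
P' = Q + AᵀP(A−BK) = [19.0577 5.4038; 5.4038 3.8269]
tr(P') = 22.8846

0.0385 0.2692


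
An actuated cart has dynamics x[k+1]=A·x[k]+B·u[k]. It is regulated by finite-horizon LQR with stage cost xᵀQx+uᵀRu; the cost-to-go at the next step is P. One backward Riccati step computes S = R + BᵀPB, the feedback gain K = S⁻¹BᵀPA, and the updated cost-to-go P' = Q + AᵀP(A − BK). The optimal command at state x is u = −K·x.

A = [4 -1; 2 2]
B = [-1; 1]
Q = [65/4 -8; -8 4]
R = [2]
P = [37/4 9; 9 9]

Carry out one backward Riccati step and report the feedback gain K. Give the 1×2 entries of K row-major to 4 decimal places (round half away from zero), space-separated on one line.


-0.4444 0.1111

BᵀP = [-0.2500 0.0000]
S = R + BᵀPB = [2] + [0.2500] = [2.2500]
BᵀPA = [-1.0000 0.2500]
K = S⁻¹·BᵀPA = [-0.4444 0.1111]
A−BK = [3.5556 -0.8889; 2.4444 1.8889]
AᵀP(A−BK) = [327.5556 53.1111; 53.1111 9.2222]
P' = Q + AᵀP(A−BK) = [343.8056 45.1111; 45.1111 13.2222]
tr(P') = 357.0278


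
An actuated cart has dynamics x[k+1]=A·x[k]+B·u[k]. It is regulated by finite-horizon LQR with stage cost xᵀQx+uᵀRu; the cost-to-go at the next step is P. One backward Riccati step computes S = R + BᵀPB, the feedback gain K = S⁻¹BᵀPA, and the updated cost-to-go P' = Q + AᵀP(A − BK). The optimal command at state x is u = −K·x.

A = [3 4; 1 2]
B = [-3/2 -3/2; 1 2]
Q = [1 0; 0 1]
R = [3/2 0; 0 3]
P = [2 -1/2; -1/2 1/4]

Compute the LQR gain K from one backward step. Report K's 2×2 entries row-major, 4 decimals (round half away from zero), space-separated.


BᵀP = [-3.5000 1.0000; -4.0000 1.2500]
S = R + BᵀPB = [3/2 0; 0 3] + [6.2500 7.2500; 7.2500 8.5000] = [7.7500 7.2500; 7.2500 11.5000]
BᵀPA = [-9.5000 -12.0000; -10.7500 -13.5000]
K = S⁻¹·BᵀPA = [-0.8564 -1.0974; -0.3949 -0.4821]
A−BK = [1.1231 1.6308; 2.6462 4.0615]
AᵀP(A−BK) = [2.8692 3.8923; 3.8923 5.3231]
P' = Q + AᵀP(A−BK) = [3.8692 3.8923; 3.8923 6.3231]
tr(P') = 10.1923

-0.8564 -1.0974 -0.3949 -0.4821


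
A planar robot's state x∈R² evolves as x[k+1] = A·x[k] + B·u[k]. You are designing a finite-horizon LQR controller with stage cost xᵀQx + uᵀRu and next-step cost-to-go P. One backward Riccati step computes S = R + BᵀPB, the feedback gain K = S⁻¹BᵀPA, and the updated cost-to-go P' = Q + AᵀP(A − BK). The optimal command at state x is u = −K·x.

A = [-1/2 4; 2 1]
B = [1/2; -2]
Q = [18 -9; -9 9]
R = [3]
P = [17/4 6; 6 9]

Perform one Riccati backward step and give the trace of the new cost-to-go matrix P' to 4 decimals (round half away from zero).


BᵀP = [-9.8750 -15.0000]
S = R + BᵀPB = [3] + [25.0625] = [28.0625]
BᵀPA = [-25.0625 -54.5000]
K = S⁻¹·BᵀPA = [-0.8931 -1.9421]
A−BK = [-0.0535 4.9710; 0.2138 -2.8842]
AᵀP(A−BK) = [2.6793 5.8263; 5.8263 19.1559]
P' = Q + AᵀP(A−BK) = [20.6793 -3.1737; -3.1737 28.1559]
tr(P') = 48.8352

48.8352


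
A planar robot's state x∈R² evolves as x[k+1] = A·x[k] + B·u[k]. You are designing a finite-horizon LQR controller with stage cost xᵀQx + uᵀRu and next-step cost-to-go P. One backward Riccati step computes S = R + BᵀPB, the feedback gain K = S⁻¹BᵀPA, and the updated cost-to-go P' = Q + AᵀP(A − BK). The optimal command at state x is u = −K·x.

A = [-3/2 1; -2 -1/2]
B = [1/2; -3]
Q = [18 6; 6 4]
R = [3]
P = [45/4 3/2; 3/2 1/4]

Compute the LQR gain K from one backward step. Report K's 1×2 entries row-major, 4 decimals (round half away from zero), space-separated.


BᵀP = [1.1250 0.0000]
S = R + BᵀPB = [3] + [0.5625] = [3.5625]
BᵀPA = [-1.6875 1.1250]
K = S⁻¹·BᵀPA = [-0.4737 0.3158]
A−BK = [-1.2632 0.8421; -3.4211 0.4474]
AᵀP(A−BK) = [34.5132 -17.9671; -17.9671 9.4572]
P' = Q + AᵀP(A−BK) = [52.5132 -11.9671; -11.9671 13.4572]
tr(P') = 65.9704

-0.4737 0.3158


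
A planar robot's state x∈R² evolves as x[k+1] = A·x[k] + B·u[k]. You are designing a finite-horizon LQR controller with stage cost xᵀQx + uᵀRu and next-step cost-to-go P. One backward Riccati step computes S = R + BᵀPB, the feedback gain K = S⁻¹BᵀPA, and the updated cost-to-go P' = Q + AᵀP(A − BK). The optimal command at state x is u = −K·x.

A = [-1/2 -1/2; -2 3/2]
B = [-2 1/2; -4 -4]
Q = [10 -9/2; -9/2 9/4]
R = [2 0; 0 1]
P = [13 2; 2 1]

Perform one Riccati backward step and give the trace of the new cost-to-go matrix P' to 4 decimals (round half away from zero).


12.7172

BᵀP = [-34.0000 -8.0000; -1.5000 -3.0000]
S = R + BᵀPB = [2 0; 0 1] + [100.0000 15.0000; 15.0000 11.2500] = [102.0000 15.0000; 15.0000 12.2500]
BᵀPA = [33.0000 5.0000; 6.7500 -3.7500]
K = S⁻¹·BᵀPA = [0.2958 0.1147; 0.1889 -0.4466]
A−BK = [-0.0029 -0.0473; -0.0615 0.1725]
AᵀP(A−BK) = [0.2152 -0.0205; -0.0205 0.2520]
P' = Q + AᵀP(A−BK) = [10.2152 -4.5205; -4.5205 2.5020]
tr(P') = 12.7172


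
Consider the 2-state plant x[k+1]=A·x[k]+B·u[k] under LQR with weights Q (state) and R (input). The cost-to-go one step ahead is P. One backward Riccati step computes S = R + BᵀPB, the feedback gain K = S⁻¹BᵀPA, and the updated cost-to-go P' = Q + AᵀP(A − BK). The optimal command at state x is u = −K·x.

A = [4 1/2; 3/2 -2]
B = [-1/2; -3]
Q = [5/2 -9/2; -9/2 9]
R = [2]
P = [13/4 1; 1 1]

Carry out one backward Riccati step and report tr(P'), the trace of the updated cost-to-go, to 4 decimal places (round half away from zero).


BᵀP = [-4.6250 -3.5000]
S = R + BᵀPB = [2] + [12.8125] = [14.8125]
BᵀPA = [-23.7500 4.6875]
K = S⁻¹·BᵀPA = [-1.6034 0.3165]
A−BK = [3.1983 0.6582; -3.3101 -1.0506]
AᵀP(A−BK) = [28.1698 3.7658; 3.7658 1.3291]
P' = Q + AᵀP(A−BK) = [30.6698 -0.7342; -0.7342 10.3291]
tr(P') = 40.9989

40.9989


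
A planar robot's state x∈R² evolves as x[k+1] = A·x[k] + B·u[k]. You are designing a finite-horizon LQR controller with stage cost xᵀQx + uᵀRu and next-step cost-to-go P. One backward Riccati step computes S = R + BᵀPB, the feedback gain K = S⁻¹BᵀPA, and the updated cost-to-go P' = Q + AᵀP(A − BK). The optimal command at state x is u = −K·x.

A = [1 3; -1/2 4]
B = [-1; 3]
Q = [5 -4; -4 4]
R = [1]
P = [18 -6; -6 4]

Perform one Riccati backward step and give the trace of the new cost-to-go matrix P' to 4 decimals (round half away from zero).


BᵀP = [-36.0000 18.0000]
S = R + BᵀPB = [1] + [90.0000] = [91.0000]
BᵀPA = [-45.0000 -36.0000]
K = S⁻¹·BᵀPA = [-0.4945 -0.3956]
A−BK = [0.5055 2.6044; 0.9835 5.1868]
AᵀP(A−BK) = [2.7473 13.1978; 13.1978 67.7582]
P' = Q + AᵀP(A−BK) = [7.7473 9.1978; 9.1978 71.7582]
tr(P') = 79.5055

79.5055


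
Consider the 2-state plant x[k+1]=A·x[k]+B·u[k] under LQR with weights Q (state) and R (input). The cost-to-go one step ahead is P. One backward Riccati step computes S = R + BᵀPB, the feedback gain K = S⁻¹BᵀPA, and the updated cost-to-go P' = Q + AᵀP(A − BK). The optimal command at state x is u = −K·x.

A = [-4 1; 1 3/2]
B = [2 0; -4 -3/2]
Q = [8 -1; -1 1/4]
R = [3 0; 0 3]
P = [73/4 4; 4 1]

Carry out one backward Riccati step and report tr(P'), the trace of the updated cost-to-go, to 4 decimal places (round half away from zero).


BᵀP = [20.5000 4.0000; -6.0000 -1.5000]
S = R + BᵀPB = [3 0; 0 3] + [25.0000 -6.0000; -6.0000 2.2500] = [28.0000 -6.0000; -6.0000 5.2500]
BᵀPA = [-78.0000 26.5000; 22.5000 -8.2500]
K = S⁻¹·BᵀPA = [-2.4730 0.8074; 1.4595 -0.6486]
A−BK = [0.9459 -0.6149; -6.7027 3.7568]
AᵀP(A−BK) = [35.2703 -13.9257; -13.9257 5.7517]
P' = Q + AᵀP(A−BK) = [43.2703 -14.9257; -14.9257 6.0017]
tr(P') = 49.2720

49.2720


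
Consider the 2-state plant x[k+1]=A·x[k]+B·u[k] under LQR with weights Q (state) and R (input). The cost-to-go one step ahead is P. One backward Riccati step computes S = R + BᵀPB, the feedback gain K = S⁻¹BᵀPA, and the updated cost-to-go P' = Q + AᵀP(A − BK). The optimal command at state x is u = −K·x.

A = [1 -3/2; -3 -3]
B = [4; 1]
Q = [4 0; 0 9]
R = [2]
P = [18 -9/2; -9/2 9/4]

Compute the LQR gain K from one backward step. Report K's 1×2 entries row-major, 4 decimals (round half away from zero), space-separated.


0.4478 -0.2107

BᵀP = [67.5000 -15.7500]
S = R + BᵀPB = [2] + [254.2500] = [256.2500]
BᵀPA = [114.7500 -54.0000]
K = S⁻¹·BᵀPA = [0.4478 -0.2107]
A−BK = [-0.7912 -0.6571; -3.4478 -2.7893]
AᵀP(A−BK) = [13.8644 10.6815; 10.6815 8.8705]
P' = Q + AᵀP(A−BK) = [17.8644 10.6815; 10.6815 17.8705]
tr(P') = 35.7349


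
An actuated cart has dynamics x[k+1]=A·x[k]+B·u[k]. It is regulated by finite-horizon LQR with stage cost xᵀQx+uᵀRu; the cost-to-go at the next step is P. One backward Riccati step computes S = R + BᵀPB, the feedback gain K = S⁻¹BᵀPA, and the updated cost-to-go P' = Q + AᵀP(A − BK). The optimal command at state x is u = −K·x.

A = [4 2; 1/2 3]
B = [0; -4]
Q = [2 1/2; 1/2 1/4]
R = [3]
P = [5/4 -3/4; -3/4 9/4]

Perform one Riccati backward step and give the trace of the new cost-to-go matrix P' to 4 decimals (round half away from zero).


BᵀP = [3.0000 -9.0000]
S = R + BᵀPB = [3] + [36.0000] = [39.0000]
BᵀPA = [7.5000 -21.0000]
K = S⁻¹·BᵀPA = [0.1923 -0.5385]
A−BK = [4.0000 2.0000; 1.2692 0.8462]
AᵀP(A−BK) = [16.1202 7.6635; 7.6635 4.9423]
P' = Q + AᵀP(A−BK) = [18.1202 8.1635; 8.1635 5.1923]
tr(P') = 23.3125

23.3125


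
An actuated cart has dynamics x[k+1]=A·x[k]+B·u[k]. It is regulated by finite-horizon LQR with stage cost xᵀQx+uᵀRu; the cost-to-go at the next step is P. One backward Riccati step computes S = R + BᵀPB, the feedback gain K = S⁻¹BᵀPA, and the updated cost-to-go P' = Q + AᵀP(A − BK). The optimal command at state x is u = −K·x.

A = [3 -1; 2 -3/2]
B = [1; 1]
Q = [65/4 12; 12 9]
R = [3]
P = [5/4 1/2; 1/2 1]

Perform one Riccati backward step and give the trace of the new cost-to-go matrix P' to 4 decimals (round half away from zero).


38.0500

BᵀP = [1.7500 1.5000]
S = R + BᵀPB = [3] + [3.2500] = [6.2500]
BᵀPA = [8.2500 -4.0000]
K = S⁻¹·BᵀPA = [1.3200 -0.6400]
A−BK = [1.6800 -0.3600; 0.6800 -0.8600]
AᵀP(A−BK) = [10.3600 -4.7200; -4.7200 2.4400]
P' = Q + AᵀP(A−BK) = [26.6100 7.2800; 7.2800 11.4400]
tr(P') = 38.0500


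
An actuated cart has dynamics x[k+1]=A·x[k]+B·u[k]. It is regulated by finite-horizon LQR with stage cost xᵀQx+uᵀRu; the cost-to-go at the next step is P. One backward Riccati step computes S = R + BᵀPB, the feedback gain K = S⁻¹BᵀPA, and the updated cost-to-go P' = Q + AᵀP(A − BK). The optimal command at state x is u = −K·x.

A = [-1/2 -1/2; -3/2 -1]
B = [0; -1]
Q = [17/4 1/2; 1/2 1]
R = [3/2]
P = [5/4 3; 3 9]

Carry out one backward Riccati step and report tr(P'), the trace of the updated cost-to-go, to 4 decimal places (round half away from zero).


10.6964

BᵀP = [-3.0000 -9.0000]
S = R + BᵀPB = [3/2] + [9.0000] = [10.5000]
BᵀPA = [15.0000 10.5000]
K = S⁻¹·BᵀPA = [1.4286 1.0000]
A−BK = [-0.5000 -0.5000; -0.0714 0.0000]
AᵀP(A−BK) = [3.6339 2.5625; 2.5625 1.8125]
P' = Q + AᵀP(A−BK) = [7.8839 3.0625; 3.0625 2.8125]
tr(P') = 10.6964


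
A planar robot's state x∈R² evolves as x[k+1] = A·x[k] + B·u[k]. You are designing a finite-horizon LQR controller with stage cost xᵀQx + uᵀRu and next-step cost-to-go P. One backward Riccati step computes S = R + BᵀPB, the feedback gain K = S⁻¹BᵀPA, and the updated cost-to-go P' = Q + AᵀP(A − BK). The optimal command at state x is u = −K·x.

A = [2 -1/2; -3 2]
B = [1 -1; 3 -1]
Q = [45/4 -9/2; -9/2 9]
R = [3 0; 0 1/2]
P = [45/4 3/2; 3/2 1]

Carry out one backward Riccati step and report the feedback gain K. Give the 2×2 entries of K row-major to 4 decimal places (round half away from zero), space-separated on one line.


-0.8276 0.4655 -2.2069 0.6858

BᵀP = [15.7500 4.5000; -12.7500 -2.5000]
S = R + BᵀPB = [3 0; 0 1/2] + [29.2500 -20.2500; -20.2500 15.2500] = [32.2500 -20.2500; -20.2500 15.7500]
BᵀPA = [18.0000 1.1250; -18.0000 1.3750]
K = S⁻¹·BᵀPA = [-0.8276 0.4655; -2.2069 0.6858]
A−BK = [0.6207 -0.2797; -2.7241 1.2893]
AᵀP(A−BK) = [11.1724 -5.0345; -5.0345 2.3458]
P' = Q + AᵀP(A−BK) = [22.4224 -9.5345; -9.5345 11.3458]
tr(P') = 33.7682


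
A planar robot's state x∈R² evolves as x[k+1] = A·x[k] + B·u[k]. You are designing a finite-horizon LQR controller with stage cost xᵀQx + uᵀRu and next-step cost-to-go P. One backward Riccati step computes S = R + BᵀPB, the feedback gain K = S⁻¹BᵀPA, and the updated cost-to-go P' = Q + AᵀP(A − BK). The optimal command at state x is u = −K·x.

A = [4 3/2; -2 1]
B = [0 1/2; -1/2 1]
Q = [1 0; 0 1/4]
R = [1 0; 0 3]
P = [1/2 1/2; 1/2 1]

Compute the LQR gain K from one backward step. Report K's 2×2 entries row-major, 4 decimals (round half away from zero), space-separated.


BᵀP = [-0.2500 -0.5000; 0.7500 1.2500]
S = R + BᵀPB = [1 0; 0 3] + [0.2500 -0.6250; -0.6250 1.6250] = [1.2500 -0.6250; -0.6250 4.6250]
BᵀPA = [0.0000 -0.8750; 0.5000 2.3750]
K = S⁻¹·BᵀPA = [0.0580 -0.4754; 0.1159 0.4493]
A−BK = [3.9420 1.2754; -2.0870 0.3130]
AᵀP(A−BK) = [3.9420 1.2754; 1.2754 2.1420]
P' = Q + AᵀP(A−BK) = [4.9420 1.2754; 1.2754 2.3920]
tr(P') = 7.3341

0.0580 -0.4754 0.1159 0.4493


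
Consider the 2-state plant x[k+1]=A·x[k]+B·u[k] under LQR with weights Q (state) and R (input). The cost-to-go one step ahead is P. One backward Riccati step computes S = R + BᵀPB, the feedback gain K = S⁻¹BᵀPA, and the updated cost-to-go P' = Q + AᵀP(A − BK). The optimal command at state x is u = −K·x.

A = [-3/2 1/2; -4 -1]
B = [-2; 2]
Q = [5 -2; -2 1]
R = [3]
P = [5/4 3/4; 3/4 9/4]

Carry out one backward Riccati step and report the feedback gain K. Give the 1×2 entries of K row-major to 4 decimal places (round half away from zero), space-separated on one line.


BᵀP = [-1.0000 3.0000]
S = R + BᵀPB = [3] + [8.0000] = [11.0000]
BᵀPA = [-10.5000 -3.5000]
K = S⁻¹·BᵀPA = [-0.9545 -0.3182]
A−BK = [-3.4091 -0.1364; -2.0909 -0.3636]
AᵀP(A−BK) = [37.7898 4.3466; 4.3466 0.6989]
P' = Q + AᵀP(A−BK) = [42.7898 2.3466; 2.3466 1.6989]
tr(P') = 44.4886

-0.9545 -0.3182


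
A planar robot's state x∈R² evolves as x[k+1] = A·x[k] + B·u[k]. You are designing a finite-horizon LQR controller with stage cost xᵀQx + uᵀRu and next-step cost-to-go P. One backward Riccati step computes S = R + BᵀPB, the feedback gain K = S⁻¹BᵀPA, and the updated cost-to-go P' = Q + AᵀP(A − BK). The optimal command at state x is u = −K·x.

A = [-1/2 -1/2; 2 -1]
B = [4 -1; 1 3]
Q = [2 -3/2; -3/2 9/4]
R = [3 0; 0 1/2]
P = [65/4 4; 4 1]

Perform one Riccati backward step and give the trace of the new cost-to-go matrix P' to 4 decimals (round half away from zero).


4.4001

BᵀP = [69.0000 17.0000; -4.2500 -1.0000]
S = R + BᵀPB = [3 0; 0 1/2] + [293.0000 -18.0000; -18.0000 1.2500] = [296.0000 -18.0000; -18.0000 1.7500]
BᵀPA = [-0.5000 -51.5000; 0.1250 3.1250]
K = S⁻¹·BᵀPA = [0.0071 -0.1746; 0.1443 -0.0103]
A−BK = [-0.3840 0.1881; 1.5599 -0.7945]
AᵀP(A−BK) = [0.0480 -0.0235; -0.0235 0.1021]
P' = Q + AᵀP(A−BK) = [2.0480 -1.5235; -1.5235 2.3521]
tr(P') = 4.4001


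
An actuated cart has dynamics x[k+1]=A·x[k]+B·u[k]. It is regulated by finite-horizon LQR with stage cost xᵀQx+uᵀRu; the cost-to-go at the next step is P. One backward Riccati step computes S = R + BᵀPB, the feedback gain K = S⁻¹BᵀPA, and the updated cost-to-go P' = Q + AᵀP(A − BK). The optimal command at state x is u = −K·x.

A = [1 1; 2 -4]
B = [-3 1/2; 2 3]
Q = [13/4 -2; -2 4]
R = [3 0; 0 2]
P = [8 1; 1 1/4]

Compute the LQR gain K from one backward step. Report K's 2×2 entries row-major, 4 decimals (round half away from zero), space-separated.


-0.2963 -0.2963 0.4344 -0.3764

BᵀP = [-22.0000 -2.5000; 7.0000 1.2500]
S = R + BᵀPB = [3 0; 0 2] + [61.0000 -18.5000; -18.5000 7.2500] = [64.0000 -18.5000; -18.5000 9.2500]
BᵀPA = [-27.0000 -12.0000; 9.5000 2.0000]
K = S⁻¹·BᵀPA = [-0.2963 -0.2963; 0.4344 -0.3764]
A−BK = [-0.1061 0.2993; 1.2893 -2.2783]
AᵀP(A−BK) = [0.8729 -0.4244; -0.4244 1.1972]
P' = Q + AᵀP(A−BK) = [4.1229 -2.4244; -2.4244 5.1972]
tr(P') = 9.3201


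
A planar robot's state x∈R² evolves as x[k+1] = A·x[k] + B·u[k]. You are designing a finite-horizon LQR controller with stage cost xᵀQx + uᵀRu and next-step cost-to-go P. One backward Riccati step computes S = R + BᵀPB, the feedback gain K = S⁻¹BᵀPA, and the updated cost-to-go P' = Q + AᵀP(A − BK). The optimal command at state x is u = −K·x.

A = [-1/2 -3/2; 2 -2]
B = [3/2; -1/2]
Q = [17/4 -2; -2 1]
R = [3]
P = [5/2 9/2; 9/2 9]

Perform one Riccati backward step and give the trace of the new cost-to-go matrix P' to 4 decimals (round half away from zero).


87.0455

BᵀP = [1.5000 2.2500]
S = R + BᵀPB = [3] + [1.1250] = [4.1250]
BᵀPA = [3.7500 -6.7500]
K = S⁻¹·BᵀPA = [0.9091 -1.6364]
A−BK = [-1.8636 0.9545; 2.4545 -2.8182]
AᵀP(A−BK) = [24.2159 -36.9886; -36.9886 57.5795]
P' = Q + AᵀP(A−BK) = [28.4659 -38.9886; -38.9886 58.5795]
tr(P') = 87.0455


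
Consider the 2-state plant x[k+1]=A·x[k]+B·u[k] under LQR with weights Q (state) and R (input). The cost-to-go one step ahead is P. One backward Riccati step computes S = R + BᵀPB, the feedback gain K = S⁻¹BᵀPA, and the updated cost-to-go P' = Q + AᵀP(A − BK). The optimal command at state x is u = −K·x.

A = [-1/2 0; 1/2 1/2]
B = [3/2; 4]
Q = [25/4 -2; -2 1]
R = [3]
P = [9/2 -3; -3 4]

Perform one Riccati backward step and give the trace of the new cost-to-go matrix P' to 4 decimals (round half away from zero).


BᵀP = [-5.2500 11.5000]
S = R + BᵀPB = [3] + [38.1250] = [41.1250]
BᵀPA = [8.3750 5.7500]
K = S⁻¹·BᵀPA = [0.2036 0.1398]
A−BK = [-0.8055 -0.2097; -0.3146 -0.0593]
AᵀP(A−BK) = [1.9195 0.5790; 0.5790 0.1960]
P' = Q + AᵀP(A−BK) = [8.1695 -1.4210; -1.4210 1.1960]
tr(P') = 9.3655

9.3655


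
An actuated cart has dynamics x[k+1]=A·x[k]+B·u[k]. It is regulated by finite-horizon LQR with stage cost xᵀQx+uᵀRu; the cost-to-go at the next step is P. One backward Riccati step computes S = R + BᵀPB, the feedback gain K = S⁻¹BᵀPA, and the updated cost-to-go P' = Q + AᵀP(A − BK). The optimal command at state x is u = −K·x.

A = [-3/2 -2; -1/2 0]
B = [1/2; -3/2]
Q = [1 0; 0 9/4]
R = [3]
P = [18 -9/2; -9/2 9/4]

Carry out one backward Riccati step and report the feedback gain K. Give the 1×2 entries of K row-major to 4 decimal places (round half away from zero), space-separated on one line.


BᵀP = [15.7500 -5.6250]
S = R + BᵀPB = [3] + [16.3125] = [19.3125]
BᵀPA = [-20.8125 -31.5000]
K = S⁻¹·BᵀPA = [-1.0777 -1.6311]
A−BK = [-0.9612 -1.1845; -2.1165 -2.4466]
AᵀP(A−BK) = [11.8835 15.5534; 15.5534 20.6214]
P' = Q + AᵀP(A−BK) = [12.8835 15.5534; 15.5534 22.8714]
tr(P') = 35.7549

-1.0777 -1.6311


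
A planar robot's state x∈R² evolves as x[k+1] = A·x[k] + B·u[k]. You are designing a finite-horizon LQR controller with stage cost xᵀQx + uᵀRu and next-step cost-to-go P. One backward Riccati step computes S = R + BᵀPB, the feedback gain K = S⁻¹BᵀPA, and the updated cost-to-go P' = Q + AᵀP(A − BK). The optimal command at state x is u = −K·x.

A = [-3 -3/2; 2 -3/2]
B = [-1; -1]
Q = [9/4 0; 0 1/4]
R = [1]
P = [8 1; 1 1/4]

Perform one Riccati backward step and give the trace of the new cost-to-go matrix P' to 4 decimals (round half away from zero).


12.1944

BᵀP = [-9.0000 -1.2500]
S = R + BᵀPB = [1] + [10.2500] = [11.2500]
BᵀPA = [24.5000 15.3750]
K = S⁻¹·BᵀPA = [2.1778 1.3667]
A−BK = [-0.8222 -0.1333; 4.1778 -0.1333]
AᵀP(A−BK) = [7.6444 3.2667; 3.2667 2.0500]
P' = Q + AᵀP(A−BK) = [9.8944 3.2667; 3.2667 2.3000]
tr(P') = 12.1944


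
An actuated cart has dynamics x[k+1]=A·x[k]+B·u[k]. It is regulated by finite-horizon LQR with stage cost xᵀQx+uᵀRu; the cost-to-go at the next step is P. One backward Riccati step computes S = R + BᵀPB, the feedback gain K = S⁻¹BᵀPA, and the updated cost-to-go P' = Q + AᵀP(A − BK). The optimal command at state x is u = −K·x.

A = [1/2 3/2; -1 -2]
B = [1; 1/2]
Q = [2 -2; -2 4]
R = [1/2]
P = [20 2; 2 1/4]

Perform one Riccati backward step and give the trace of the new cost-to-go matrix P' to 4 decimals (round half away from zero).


BᵀP = [21.0000 2.1250]
S = R + BᵀPB = [1/2] + [22.0625] = [22.5625]
BᵀPA = [8.3750 27.2500]
K = S⁻¹·BᵀPA = [0.3712 1.2078]
A−BK = [0.1288 0.2922; -1.1856 -2.6039]
AᵀP(A−BK) = [0.1413 0.3850; 0.3850 1.0886]
P' = Q + AᵀP(A−BK) = [2.1413 -1.6150; -1.6150 5.0886]
tr(P') = 7.2299

7.2299


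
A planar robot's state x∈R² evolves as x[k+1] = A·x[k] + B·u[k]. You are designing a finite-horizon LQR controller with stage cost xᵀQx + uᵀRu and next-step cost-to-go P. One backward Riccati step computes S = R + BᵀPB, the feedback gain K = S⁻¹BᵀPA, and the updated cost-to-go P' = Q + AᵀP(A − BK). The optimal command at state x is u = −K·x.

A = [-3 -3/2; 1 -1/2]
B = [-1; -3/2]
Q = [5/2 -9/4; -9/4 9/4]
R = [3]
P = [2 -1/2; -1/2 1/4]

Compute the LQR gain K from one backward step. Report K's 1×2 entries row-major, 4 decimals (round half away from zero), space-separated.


0.9538 0.4462

BᵀP = [-1.2500 0.1250]
S = R + BᵀPB = [3] + [1.0625] = [4.0625]
BᵀPA = [3.8750 1.8125]
K = S⁻¹·BᵀPA = [0.9538 0.4462]
A−BK = [-2.0462 -1.0538; 2.4308 0.1692]
AᵀP(A−BK) = [17.5538 7.1462; 7.1462 3.0038]
P' = Q + AᵀP(A−BK) = [20.0538 4.8962; 4.8962 5.2538]
tr(P') = 25.3077


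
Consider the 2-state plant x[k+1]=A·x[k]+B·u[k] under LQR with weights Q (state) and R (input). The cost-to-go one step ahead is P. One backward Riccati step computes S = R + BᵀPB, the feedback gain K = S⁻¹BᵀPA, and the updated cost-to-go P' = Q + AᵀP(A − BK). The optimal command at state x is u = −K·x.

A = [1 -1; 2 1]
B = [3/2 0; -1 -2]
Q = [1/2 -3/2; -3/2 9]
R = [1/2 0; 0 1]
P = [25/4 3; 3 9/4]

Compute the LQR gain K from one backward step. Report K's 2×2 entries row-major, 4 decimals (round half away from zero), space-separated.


0.7127 -0.5961 -1.1793 -0.1183

BᵀP = [6.3750 2.2500; -6.0000 -4.5000]
S = R + BᵀPB = [1/2 0; 0 1] + [7.3125 -4.5000; -4.5000 9.0000] = [7.8125 -4.5000; -4.5000 10.0000]
BᵀPA = [10.8750 -4.1250; -15.0000 1.5000]
K = S⁻¹·BᵀPA = [0.7127 -0.5961; -1.1793 -0.1183]
A−BK = [-0.0691 -0.1058; 0.3542 0.1674]
AᵀP(A−BK) = [1.8099 -0.0410; -0.0410 0.2184]
P' = Q + AᵀP(A−BK) = [2.3099 -1.5410; -1.5410 9.2184]
tr(P') = 11.5283


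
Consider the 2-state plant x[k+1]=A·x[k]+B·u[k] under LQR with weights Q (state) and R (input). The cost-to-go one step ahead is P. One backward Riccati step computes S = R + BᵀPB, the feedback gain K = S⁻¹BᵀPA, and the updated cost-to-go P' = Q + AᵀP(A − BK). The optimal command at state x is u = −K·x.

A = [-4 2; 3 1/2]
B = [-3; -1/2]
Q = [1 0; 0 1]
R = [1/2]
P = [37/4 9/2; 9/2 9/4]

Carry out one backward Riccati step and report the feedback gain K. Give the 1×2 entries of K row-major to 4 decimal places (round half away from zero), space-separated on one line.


BᵀP = [-30.0000 -14.6250]
S = R + BᵀPB = [1/2] + [97.3125] = [97.8125]
BᵀPA = [76.1250 -67.3125]
K = S⁻¹·BᵀPA = [0.7783 -0.6882]
A−BK = [-1.6652 -0.0645; 3.3891 0.1559]
AᵀP(A−BK) = [1.0038 -0.2374; -0.2374 0.2395]
P' = Q + AᵀP(A−BK) = [2.0038 -0.2374; -0.2374 1.2395]
tr(P') = 3.2433

0.7783 -0.6882


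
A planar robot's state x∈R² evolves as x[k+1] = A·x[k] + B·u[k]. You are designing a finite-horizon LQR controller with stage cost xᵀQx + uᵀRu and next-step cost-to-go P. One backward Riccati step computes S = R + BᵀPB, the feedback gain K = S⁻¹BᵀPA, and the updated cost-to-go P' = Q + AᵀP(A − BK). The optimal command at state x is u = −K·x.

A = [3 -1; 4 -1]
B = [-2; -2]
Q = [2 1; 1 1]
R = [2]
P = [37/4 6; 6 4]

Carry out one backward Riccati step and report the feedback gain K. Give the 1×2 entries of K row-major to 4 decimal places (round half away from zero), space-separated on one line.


BᵀP = [-30.5000 -20.0000]
S = R + BᵀPB = [2] + [101.0000] = [103.0000]
BᵀPA = [-171.5000 50.5000]
K = S⁻¹·BᵀPA = [-1.6650 0.4903]
A−BK = [-0.3301 -0.0194; 0.6699 -0.0194]
AᵀP(A−BK) = [5.6942 -1.6650; -1.6650 0.4903]
P' = Q + AᵀP(A−BK) = [7.6942 -0.6650; -0.6650 1.4903]
tr(P') = 9.1845

-1.6650 0.4903


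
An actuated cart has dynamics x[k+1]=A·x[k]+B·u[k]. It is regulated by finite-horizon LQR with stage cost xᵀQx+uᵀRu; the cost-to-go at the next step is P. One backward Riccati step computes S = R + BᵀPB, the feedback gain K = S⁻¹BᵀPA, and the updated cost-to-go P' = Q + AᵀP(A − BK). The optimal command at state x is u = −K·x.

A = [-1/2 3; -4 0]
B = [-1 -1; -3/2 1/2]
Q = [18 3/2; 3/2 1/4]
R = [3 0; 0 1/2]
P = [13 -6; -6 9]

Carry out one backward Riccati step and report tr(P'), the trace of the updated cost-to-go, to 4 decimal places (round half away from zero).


BᵀP = [-4.0000 -7.5000; -16.0000 10.5000]
S = R + BᵀPB = [3 0; 0 1/2] + [15.2500 0.2500; 0.2500 21.2500] = [18.2500 0.2500; 0.2500 21.7500]
BᵀPA = [32.0000 -12.0000; -34.0000 -48.0000]
K = S⁻¹·BᵀPA = [1.7751 -0.6274; -1.5836 -2.1997]
A−BK = [-0.3085 0.1729; -0.5455 0.1587]
AᵀP(A−BK) = [12.6031 -2.2124; -2.2124 3.8863]
P' = Q + AᵀP(A−BK) = [30.6031 -0.7124; -0.7124 4.1363]
tr(P') = 34.7394

34.7394


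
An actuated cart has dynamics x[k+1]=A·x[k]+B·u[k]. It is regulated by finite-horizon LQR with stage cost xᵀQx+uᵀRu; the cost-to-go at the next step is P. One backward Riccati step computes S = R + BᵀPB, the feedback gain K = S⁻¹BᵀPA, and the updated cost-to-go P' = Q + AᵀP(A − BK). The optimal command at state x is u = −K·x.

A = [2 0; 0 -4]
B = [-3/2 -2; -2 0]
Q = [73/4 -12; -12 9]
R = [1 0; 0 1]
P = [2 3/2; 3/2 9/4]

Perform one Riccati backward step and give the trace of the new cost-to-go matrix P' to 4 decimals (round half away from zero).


BᵀP = [-6.0000 -6.7500; -4.0000 -3.0000]
S = R + BᵀPB = [1 0; 0 1] + [22.5000 12.0000; 12.0000 8.0000] = [23.5000 12.0000; 12.0000 9.0000]
BᵀPA = [-12.0000 27.0000; -8.0000 12.0000]
K = S⁻¹·BᵀPA = [-0.1778 1.4667; -0.6519 -0.6222]
A−BK = [0.4296 0.9556; -0.3556 -1.0667]
AᵀP(A−BK) = [0.6519 0.6222; 0.6222 3.8667]
P' = Q + AᵀP(A−BK) = [18.9019 -11.3778; -11.3778 12.8667]
tr(P') = 31.7685

31.7685


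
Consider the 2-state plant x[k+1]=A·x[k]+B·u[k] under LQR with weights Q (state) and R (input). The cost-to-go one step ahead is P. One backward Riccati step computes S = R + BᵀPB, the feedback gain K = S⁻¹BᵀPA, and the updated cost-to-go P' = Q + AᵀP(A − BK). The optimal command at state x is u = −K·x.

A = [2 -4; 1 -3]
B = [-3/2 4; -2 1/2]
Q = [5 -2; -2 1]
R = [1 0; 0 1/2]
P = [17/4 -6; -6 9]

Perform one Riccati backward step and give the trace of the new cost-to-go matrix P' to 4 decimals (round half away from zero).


BᵀP = [5.6250 -9.0000; 14.0000 -19.5000]
S = R + BᵀPB = [1 0; 0 1/2] + [9.5625 18.0000; 18.0000 46.2500] = [10.5625 18.0000; 18.0000 46.7500]
BᵀPA = [2.2500 4.5000; 8.5000 2.5000]
K = S⁻¹·BᵀPA = [-0.2816 0.9740; 0.2902 -0.3215]
A−BK = [0.4167 -1.2530; 0.2917 -0.8913]
AᵀP(A−BK) = [0.1666 -0.4585; -0.4585 1.4210]
P' = Q + AᵀP(A−BK) = [5.1666 -2.4585; -2.4585 2.4210]
tr(P') = 7.5876

7.5876


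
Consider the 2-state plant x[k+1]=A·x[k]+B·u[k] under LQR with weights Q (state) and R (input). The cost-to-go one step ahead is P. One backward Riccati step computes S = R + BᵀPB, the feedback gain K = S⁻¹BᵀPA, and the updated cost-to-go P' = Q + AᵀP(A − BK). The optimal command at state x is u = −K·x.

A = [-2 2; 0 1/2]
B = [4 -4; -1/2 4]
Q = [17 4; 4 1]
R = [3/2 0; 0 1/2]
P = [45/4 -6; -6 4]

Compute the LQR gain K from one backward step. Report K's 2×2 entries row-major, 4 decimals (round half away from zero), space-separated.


BᵀP = [48.0000 -26.0000; -69.0000 40.0000]
S = R + BᵀPB = [3/2 0; 0 1/2] + [205.0000 -296.0000; -296.0000 436.0000] = [206.5000 -296.0000; -296.0000 436.5000]
BᵀPA = [-96.0000 83.0000; 138.0000 -118.0000]
K = S⁻¹·BᵀPA = [-0.4188 0.5162; 0.0321 0.0797]
A−BK = [-0.1961 0.2540; -0.3379 0.4392]
AᵀP(A−BK) = [0.3579 -0.4453; -0.4453 0.5616]
P' = Q + AᵀP(A−BK) = [17.3579 3.5547; 3.5547 1.5616]
tr(P') = 18.9195

-0.4188 0.5162 0.0321 0.0797


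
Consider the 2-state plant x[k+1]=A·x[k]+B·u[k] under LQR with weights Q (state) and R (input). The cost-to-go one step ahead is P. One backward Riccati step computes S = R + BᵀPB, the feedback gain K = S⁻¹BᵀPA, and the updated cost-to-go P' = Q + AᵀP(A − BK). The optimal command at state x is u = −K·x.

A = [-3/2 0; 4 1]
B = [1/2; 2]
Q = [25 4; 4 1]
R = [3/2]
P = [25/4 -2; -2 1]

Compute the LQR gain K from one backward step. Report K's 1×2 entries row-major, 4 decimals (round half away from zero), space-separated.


1.7347 0.3265

BᵀP = [-0.8750 1.0000]
S = R + BᵀPB = [3/2] + [1.5625] = [3.0625]
BᵀPA = [5.3125 1.0000]
K = S⁻¹·BᵀPA = [1.7347 0.3265]
A−BK = [-2.3673 -0.1633; 0.5306 0.3469]
AᵀP(A−BK) = [44.8469 5.2653; 5.2653 0.6735]
P' = Q + AᵀP(A−BK) = [69.8469 9.2653; 9.2653 1.6735]
tr(P') = 71.5204


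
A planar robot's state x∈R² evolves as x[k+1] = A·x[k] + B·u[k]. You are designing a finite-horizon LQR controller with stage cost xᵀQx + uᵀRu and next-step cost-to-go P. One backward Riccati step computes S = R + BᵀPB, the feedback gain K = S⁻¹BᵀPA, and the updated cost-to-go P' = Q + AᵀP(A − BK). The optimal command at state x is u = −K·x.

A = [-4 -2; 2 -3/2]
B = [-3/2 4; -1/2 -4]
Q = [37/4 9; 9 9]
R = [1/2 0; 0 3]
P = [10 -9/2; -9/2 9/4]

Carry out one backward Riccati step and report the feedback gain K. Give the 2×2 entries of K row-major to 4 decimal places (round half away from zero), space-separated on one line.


0.9076 0.8319 -0.6393 -0.0418

BᵀP = [-12.7500 5.6250; 58.0000 -27.0000]
S = R + BᵀPB = [1/2 0; 0 3] + [16.3125 -73.5000; -73.5000 340.0000] = [16.8125 -73.5000; -73.5000 343.0000]
BᵀPA = [62.2500 17.0625; -286.0000 -75.5000]
K = S⁻¹·BᵀPA = [0.9076 0.8319; -0.6393 -0.0418]
A−BK = [-0.0813 -0.5847; -0.1036 -1.2514]
AᵀP(A−BK) = [1.6525 0.4944; 0.4944 0.7083]
P' = Q + AᵀP(A−BK) = [10.9025 9.4944; 9.4944 9.7083]
tr(P') = 20.6109


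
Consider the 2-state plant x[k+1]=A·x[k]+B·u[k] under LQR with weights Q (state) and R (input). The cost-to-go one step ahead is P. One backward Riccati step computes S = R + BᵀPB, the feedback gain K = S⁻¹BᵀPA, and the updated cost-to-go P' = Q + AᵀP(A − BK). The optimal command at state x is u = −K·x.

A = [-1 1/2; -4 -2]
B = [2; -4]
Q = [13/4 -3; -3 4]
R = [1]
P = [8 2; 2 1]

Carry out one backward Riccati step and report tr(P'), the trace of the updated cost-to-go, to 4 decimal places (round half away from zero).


BᵀP = [8.0000 0.0000]
S = R + BᵀPB = [1] + [16.0000] = [17.0000]
BᵀPA = [-8.0000 4.0000]
K = S⁻¹·BᵀPA = [-0.4706 0.2353]
A−BK = [-0.0588 0.0294; -5.8824 -1.0588]
AᵀP(A−BK) = [36.2353 5.8824; 5.8824 1.0588]
P' = Q + AᵀP(A−BK) = [39.4853 2.8824; 2.8824 5.0588]
tr(P') = 44.5441

44.5441


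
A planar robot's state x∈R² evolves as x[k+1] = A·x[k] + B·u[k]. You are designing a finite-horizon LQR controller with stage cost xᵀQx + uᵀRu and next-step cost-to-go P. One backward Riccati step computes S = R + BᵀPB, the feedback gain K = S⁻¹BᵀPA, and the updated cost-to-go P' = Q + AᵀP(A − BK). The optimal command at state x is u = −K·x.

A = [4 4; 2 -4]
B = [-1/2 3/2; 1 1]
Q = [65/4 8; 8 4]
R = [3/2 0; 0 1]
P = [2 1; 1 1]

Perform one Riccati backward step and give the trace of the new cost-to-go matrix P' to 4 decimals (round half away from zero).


35.3167

BᵀP = [0.0000 0.5000; 4.0000 2.5000]
S = R + BᵀPB = [3/2 0; 0 1] + [0.5000 0.5000; 0.5000 8.5000] = [2.0000 0.5000; 0.5000 9.5000]
BᵀPA = [1.0000 -2.0000; 21.0000 6.0000]
K = S⁻¹·BᵀPA = [-0.0533 -1.1733; 2.2133 0.6933]
A−BK = [0.6533 2.3733; -0.1600 -3.5200]
AᵀP(A−BK) = [5.5733 2.6133; 2.6133 9.4933]
P' = Q + AᵀP(A−BK) = [21.8233 10.6133; 10.6133 13.4933]
tr(P') = 35.3167


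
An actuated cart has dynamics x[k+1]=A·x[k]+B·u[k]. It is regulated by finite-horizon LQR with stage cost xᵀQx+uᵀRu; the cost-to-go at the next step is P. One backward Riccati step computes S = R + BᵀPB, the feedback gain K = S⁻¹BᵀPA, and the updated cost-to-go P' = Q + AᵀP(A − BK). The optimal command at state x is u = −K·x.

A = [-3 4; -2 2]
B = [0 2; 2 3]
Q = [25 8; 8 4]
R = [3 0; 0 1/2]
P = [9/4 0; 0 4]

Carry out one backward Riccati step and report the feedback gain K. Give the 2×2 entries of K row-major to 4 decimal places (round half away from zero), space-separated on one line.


BᵀP = [0.0000 8.0000; 4.5000 12.0000]
S = R + BᵀPB = [3 0; 0 1/2] + [16.0000 24.0000; 24.0000 45.0000] = [19.0000 24.0000; 24.0000 45.5000]
BᵀPA = [-16.0000 16.0000; -37.5000 42.0000]
K = S⁻¹·BᵀPA = [0.5962 -0.9705; -1.1386 1.4350]
A−BK = [-0.7227 1.1300; 0.2236 -0.3640]
AᵀP(A−BK) = [3.0897 -4.7158; -4.7158 7.2582]
P' = Q + AᵀP(A−BK) = [28.0897 3.2842; 3.2842 11.2582]
tr(P') = 39.3479

0.5962 -0.9705 -1.1386 1.4350
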